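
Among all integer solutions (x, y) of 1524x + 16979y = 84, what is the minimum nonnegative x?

4813

gcd(16979, 1524) = 1  (16979 = 11*1524 + 215, 1524 = 7*215 + 19, 215 = 11*19 + 6, 19 = 3*6 + 1, 6 = 6*1).
1 divides 84, so solutions exist.
Back-substituting, 1524*(2685) + 16979*(-241) = 1.
Scale by 84/1 = 84: (x₀, y₀) = (225540, -20244).
General solution: x = 225540 + 16979t, y = -20244 - 1524t for integer t.
x ≥ 0: smallest is 225540 mod 16979 = 4813 (at t = -13), with y = -432.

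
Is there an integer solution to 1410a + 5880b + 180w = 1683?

no

gcd(5880, 1410):
  5880 = 4·1410 + 240
  1410 = 5·240 + 210
  240 = 1·210 + 30
  210 = 7·30
so gcd(5880, 1410) = 30.
gcd(30, 180) = 30.
30 does not divide 1683 (remainder 3), so no integer solutions.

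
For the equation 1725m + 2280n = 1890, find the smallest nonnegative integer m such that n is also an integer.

gcd(2280, 1725) = 15.
15 divides 1890, so solutions exist.
By Bézout, 1725*(-37) + 2280*(28) = 15.
Scale by 1890/15 = 126: (m₀, n₀) = (-4662, 3528).
General solution: m = -4662 + 152t, n = 3528 - 115t for integer t.
m ≥ 0: smallest is -4662 mod 152 = 50 (at t = 31), with n = -37.

50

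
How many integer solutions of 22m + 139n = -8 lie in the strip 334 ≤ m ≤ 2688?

17

gcd(139, 22):
  139 = 6·22 + 7
  22 = 3·7 + 1
  7 = 7·1
so gcd(139, 22) = 1.
Back-substitute for Bézout coefficients:
  1 = 22 - 3·7
  ... = 22·(19) + 139·(-3)
Scale by -8: particular solution (-152, 24); reduce m mod 139: (126, -20).
General solution: m = 126 + 139t, n = -20 - 22t for integer t.
334 ≤ 126 + 139t ≤ 2688 gives t ∈ [2, 18], which is 17 values.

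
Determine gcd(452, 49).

gcd(452, 49):
  452 = 9·49 + 11
  49 = 4·11 + 5
  11 = 2·5 + 1
  5 = 5·1
so gcd(452, 49) = 1.

1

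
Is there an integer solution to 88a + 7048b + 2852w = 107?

gcd(7048, 88) = 8  (7048 = 80·88 + 8, 88 = 11·8).
gcd(8, 2852) = 4.
4 does not divide 107 (remainder 3), so no integer solutions.

no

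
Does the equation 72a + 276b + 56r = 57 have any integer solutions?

gcd(276, 72) = 12.
gcd(12, 56) = 4.
4 does not divide 57 (remainder 1), so no integer solutions.

no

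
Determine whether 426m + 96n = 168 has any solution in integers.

gcd(426, 96) = 6.
6 divides 168, so integer solutions exist.

yes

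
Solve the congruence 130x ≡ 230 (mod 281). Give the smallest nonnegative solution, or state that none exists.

gcd(281, 130) = 1  (281 = 2*130 + 21, 130 = 6*21 + 4, 21 = 5*4 + 1, 4 = 4*1).
1 divides 230, so solutions exist.
Back-substituting, 130*(-67) + 281*(31) = 1.
So 130*(-67) ≡ 1 (mod 281); multiply by 230: x ≡ -15410 (mod 281).
Smallest nonnegative: x = -15410 mod 281 = 45.

45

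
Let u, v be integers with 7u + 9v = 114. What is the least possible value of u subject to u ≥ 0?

gcd(9, 7) = 1.
1 divides 114, so solutions exist.
By Bézout, 7·(4) + 9·(-3) = 1.
Scale by 114/1 = 114: (u₀, v₀) = (456, -342).
General solution: u = 456 + 9t, v = -342 - 7t for integer t.
u ≥ 0: smallest is 456 mod 9 = 6 (at t = -50), with v = 8.

6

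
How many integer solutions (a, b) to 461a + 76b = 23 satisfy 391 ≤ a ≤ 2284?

gcd(461, 76):
  461 = 6*76 + 5
  76 = 15*5 + 1
  5 = 5*1
so gcd(461, 76) = 1.
Back-substitute for Bézout coefficients:
  1 = 76 - 15*5
  ... = 461*(-15) + 76*(91)
Scale by 23: particular solution (-345, 2093); reduce a mod 76: (35, -212).
General solution: a = 35 + 76t, b = -212 - 461t for integer t.
391 ≤ 35 + 76t ≤ 2284 gives t ∈ [5, 29], which is 25 values.

25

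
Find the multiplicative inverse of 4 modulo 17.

gcd(17, 4) = 1.
By Bézout, 4·(-4) + 17·(1) = 1.
So 4·-4 ≡ 1 (mod 17), and -4 mod 17 = 13.

13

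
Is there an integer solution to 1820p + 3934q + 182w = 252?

gcd(3934, 1820) = 14  (3934 = 2·1820 + 294, 1820 = 6·294 + 56, 294 = 5·56 + 14, 56 = 4·14).
gcd(14, 182) = 14.
14 divides 252, so integer solutions exist.

yes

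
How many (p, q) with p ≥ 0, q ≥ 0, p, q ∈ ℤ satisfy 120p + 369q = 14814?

1

gcd(369, 120) = 3.
By Bézout, 120×(40) + 369×(-13) = 3.
One solution: (105, 6).
General: p = 105 + 123t, q = 6 - 40t.
p ≥ 0 ⇒ t ≥ 0; q ≥ 0 ⇒ t ≤ 0. So t ∈ [0, 0]: 1 solution.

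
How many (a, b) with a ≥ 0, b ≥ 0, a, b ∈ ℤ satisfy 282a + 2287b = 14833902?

gcd(2287, 282) = 1.
By Bézout, 282×(-738) + 2287×(91) = 1.
One solution: (1072, 6354).
General: a = 1072 + 2287t, b = 6354 - 282t.
a ≥ 0 ⇒ t ≥ 0; b ≥ 0 ⇒ t ≤ 22. So t ∈ [0, 22]: 23 solutions.

23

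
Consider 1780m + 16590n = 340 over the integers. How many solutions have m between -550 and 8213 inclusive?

gcd(16590, 1780) = 10.
By Bézout, 1780·(-233) + 16590·(25) = 10.
Particular solution: (373, -40).
General solution: m = 373 + 1659t, n = -40 - 178t for integer t.
-550 ≤ 373 + 1659t ≤ 8213 gives t ∈ [0, 4], which is 5 values.

5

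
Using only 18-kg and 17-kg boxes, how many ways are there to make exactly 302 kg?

Need nonnegative integers with 18j + 17k = 302.
gcd(18, 17) = 1, and 18·(1) + 17·(-1) = 1.
So (j₀, k₀) = (302, -302); general j = 302 + 17t, k = -302 - 18t.
j ≥ 0 ⇒ t ≥ -17; k ≥ 0 ⇒ t ≤ -17. That's 1 value of t.

1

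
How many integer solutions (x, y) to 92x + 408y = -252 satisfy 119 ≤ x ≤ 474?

3

gcd(408, 92):
  408 = 4×92 + 40
  92 = 2×40 + 12
  40 = 3×12 + 4
  12 = 3×4
so gcd(408, 92) = 4.
Back-substitute for Bézout coefficients:
  4 = 40 - 3×12
  ... = 92×(-31) + 408×(7)
Scale by -63: particular solution (1953, -441); reduce x mod 102: (15, -4).
General solution: x = 15 + 102t, y = -4 - 23t for integer t.
119 ≤ 15 + 102t ≤ 474 gives t ∈ [2, 4], which is 3 values.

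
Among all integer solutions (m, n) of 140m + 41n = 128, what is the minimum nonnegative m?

gcd(140, 41) = 1.
1 divides 128, so solutions exist.
By Bézout, 140*(-12) + 41*(41) = 1.
Scale by 128/1 = 128: (m₀, n₀) = (-1536, 5248).
General solution: m = -1536 + 41t, n = 5248 - 140t for integer t.
m ≥ 0: smallest is -1536 mod 41 = 22 (at t = 38), with n = -72.

22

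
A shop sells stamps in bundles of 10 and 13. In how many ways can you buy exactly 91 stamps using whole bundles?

1

Need nonnegative integers with 10j + 13k = 91.
gcd(10, 13) = 1, and 10·(4) + 13·(-3) = 1.
So (j₀, k₀) = (364, -273); general j = 364 + 13t, k = -273 - 10t.
j ≥ 0 ⇒ t ≥ -28; k ≥ 0 ⇒ t ≤ -28. That's 1 value of t.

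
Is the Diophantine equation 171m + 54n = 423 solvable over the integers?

gcd(171, 54) = 9.
9 divides 423, so integer solutions exist.

yes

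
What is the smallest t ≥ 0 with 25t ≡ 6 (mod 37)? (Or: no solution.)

18

gcd(37, 25):
  37 = 1×25 + 12
  25 = 2×12 + 1
  12 = 12×1
so gcd(37, 25) = 1.
1 divides 6, so solutions exist.
Back-substitute for Bézout coefficients:
  1 = 25 - 2×12
  ... = 25×(3) + 37×(-2)
So 25×(3) ≡ 1 (mod 37); multiply by 6: t ≡ 18 (mod 37).
Smallest nonnegative: t = 18 mod 37 = 18.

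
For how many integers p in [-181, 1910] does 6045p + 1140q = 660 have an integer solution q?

28

gcd(6045, 1140) = 15  (6045 = 5·1140 + 345, 1140 = 3·345 + 105, 345 = 3·105 + 30, 105 = 3·30 + 15, 30 = 2·15).
Back-substituting, 6045·(-33) + 1140·(175) = 15.
Scale by 44: particular solution (-1452, 7700); reduce p mod 76: (68, -360).
General solution: p = 68 + 76t, q = -360 - 403t for integer t.
-181 ≤ 68 + 76t ≤ 1910 gives t ∈ [-3, 24], which is 28 values.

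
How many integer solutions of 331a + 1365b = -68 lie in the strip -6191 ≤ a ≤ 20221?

20

gcd(1365, 331):
  1365 = 4·331 + 41
  331 = 8·41 + 3
  41 = 13·3 + 2
  3 = 1·2 + 1
  2 = 2·1
so gcd(1365, 331) = 1.
Back-substitute for Bézout coefficients:
  1 = 3 - 1·2
  ... = 331·(466) + 1365·(-113)
Scale by -68: particular solution (-31688, 7684); reduce a mod 1365: (1072, -260).
General solution: a = 1072 + 1365t, b = -260 - 331t for integer t.
-6191 ≤ 1072 + 1365t ≤ 20221 gives t ∈ [-5, 14], which is 20 values.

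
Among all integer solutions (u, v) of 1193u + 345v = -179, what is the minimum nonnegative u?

gcd(1193, 345) = 1.
1 divides -179, so solutions exist.
By Bézout, 1193·(107) + 345·(-370) = 1.
Scale by -179/1 = -179: (u₀, v₀) = (-19153, 66230).
General solution: u = -19153 + 345t, v = 66230 - 1193t for integer t.
u ≥ 0: smallest is -19153 mod 345 = 167 (at t = 56), with v = -578.

167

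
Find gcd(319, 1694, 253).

gcd(1694, 319) = 11.
gcd(11, 253) = 11.

11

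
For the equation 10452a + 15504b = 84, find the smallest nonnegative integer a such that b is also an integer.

gcd(15504, 10452) = 12  (15504 = 1·10452 + 5052, 10452 = 2·5052 + 348, 5052 = 14·348 + 180, 348 = 1·180 + 168, 180 = 1·168 + 12, 168 = 14·12).
12 divides 84, so solutions exist.
Back-substituting, 10452·(-89) + 15504·(60) = 12.
Scale by 84/12 = 7: (a₀, b₀) = (-623, 420).
General solution: a = -623 + 1292t, b = 420 - 871t for integer t.
a ≥ 0: smallest is -623 mod 1292 = 669 (at t = 1), with b = -451.

669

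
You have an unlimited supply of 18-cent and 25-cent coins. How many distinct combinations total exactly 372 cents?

1

Need nonnegative integers with 18j + 25k = 372.
gcd(18, 25) = 1, and 18·(7) + 25·(-5) = 1.
So (j₀, k₀) = (2604, -1860); general j = 2604 + 25t, k = -1860 - 18t.
j ≥ 0 ⇒ t ≥ -104; k ≥ 0 ⇒ t ≤ -104. That's 1 value of t.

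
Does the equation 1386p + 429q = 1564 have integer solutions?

no

gcd(1386, 429) = 33  (1386 = 3·429 + 99, 429 = 4·99 + 33, 99 = 3·33).
33 does not divide 1564 (remainder 13), so no integer solutions.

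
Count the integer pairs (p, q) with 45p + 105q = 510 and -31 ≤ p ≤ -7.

3

gcd(105, 45) = 15.
By Bézout, 45×(-2) + 105×(1) = 15.
Particular solution: (2, 4).
General solution: p = 2 + 7t, q = 4 - 3t for integer t.
-31 ≤ 2 + 7t ≤ -7 gives t ∈ [-4, -2], which is 3 values.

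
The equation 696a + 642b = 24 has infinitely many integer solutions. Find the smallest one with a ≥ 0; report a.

gcd(696, 642):
  696 = 1·642 + 54
  642 = 11·54 + 48
  54 = 1·48 + 6
  48 = 8·6
so gcd(696, 642) = 6.
6 divides 24, so solutions exist.
Back-substitute for Bézout coefficients:
  6 = 54 - 1·48
  ... = 696·(12) + 642·(-13)
Scale by 24/6 = 4: (a₀, b₀) = (48, -52).
General solution: a = 48 + 107t, b = -52 - 116t for integer t.
a ≥ 0: smallest is 48 mod 107 = 48 (at t = 0), with b = -52.

48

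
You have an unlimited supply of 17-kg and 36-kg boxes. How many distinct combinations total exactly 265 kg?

Need nonnegative integers with 17j + 36k = 265.
gcd(17, 36) = 1, and 17·(17) + 36·(-8) = 1.
So (j₀, k₀) = (4505, -2120); general j = 4505 + 36t, k = -2120 - 17t.
j ≥ 0 ⇒ t ≥ -125; k ≥ 0 ⇒ t ≤ -125. That's 1 value of t.

1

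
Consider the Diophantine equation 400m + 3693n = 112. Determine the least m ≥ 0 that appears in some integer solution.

gcd(3693, 400):
  3693 = 9×400 + 93
  400 = 4×93 + 28
  93 = 3×28 + 9
  28 = 3×9 + 1
  9 = 9×1
so gcd(3693, 400) = 1.
1 divides 112, so solutions exist.
Back-substitute for Bézout coefficients:
  1 = 28 - 3×9
  ... = 400×(397) + 3693×(-43)
Scale by 112/1 = 112: (m₀, n₀) = (44464, -4816).
General solution: m = 44464 + 3693t, n = -4816 - 400t for integer t.
m ≥ 0: smallest is 44464 mod 3693 = 148 (at t = -12), with n = -16.

148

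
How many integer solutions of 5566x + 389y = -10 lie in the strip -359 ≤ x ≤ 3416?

gcd(5566, 389) = 1.
By Bézout, 5566×(-94) + 389×(1345) = 1.
Particular solution: (162, -2318).
General solution: x = 162 + 389t, y = -2318 - 5566t for integer t.
-359 ≤ 162 + 389t ≤ 3416 gives t ∈ [-1, 8], which is 10 values.

10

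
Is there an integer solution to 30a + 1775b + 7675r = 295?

yes

gcd(1775, 30) = 5.
gcd(5, 7675) = 5.
5 divides 295, so integer solutions exist.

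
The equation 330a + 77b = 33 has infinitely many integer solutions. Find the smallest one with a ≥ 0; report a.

5

gcd(330, 77) = 11  (330 = 4*77 + 22, 77 = 3*22 + 11, 22 = 2*11).
11 divides 33, so solutions exist.
Back-substituting, 330*(-3) + 77*(13) = 11.
Scale by 33/11 = 3: (a₀, b₀) = (-9, 39).
General solution: a = -9 + 7t, b = 39 - 30t for integer t.
a ≥ 0: smallest is -9 mod 7 = 5 (at t = 2), with b = -21.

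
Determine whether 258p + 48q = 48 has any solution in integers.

yes

gcd(258, 48) = 6.
6 divides 48, so integer solutions exist.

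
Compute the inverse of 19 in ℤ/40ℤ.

gcd(40, 19) = 1.
By Bézout, 19·(19) + 40·(-9) = 1.
So 19·19 ≡ 1 (mod 40), and 19 mod 40 = 19.

19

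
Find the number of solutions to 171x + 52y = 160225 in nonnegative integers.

18

gcd(171, 52) = 1  (171 = 3*52 + 15, 52 = 3*15 + 7, 15 = 2*7 + 1, 7 = 7*1).
Back-substituting, 171*(7) + 52*(-23) = 1.
Scale by 160225: one solution is (1121575, -3685175). Reduce x mod 52: (39, 2953).
General: x = 39 + 52t, y = 2953 - 171t.
x ≥ 0 ⇒ t ≥ 0; y ≥ 0 ⇒ t ≤ 17. So t ∈ [0, 17]: 18 solutions.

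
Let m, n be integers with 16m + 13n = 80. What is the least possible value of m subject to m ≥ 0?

gcd(16, 13) = 1.
1 divides 80, so solutions exist.
By Bézout, 16*(-4) + 13*(5) = 1.
Scale by 80/1 = 80: (m₀, n₀) = (-320, 400).
General solution: m = -320 + 13t, n = 400 - 16t for integer t.
m ≥ 0: smallest is -320 mod 13 = 5 (at t = 25), with n = 0.

5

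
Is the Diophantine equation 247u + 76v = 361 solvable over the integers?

gcd(247, 76) = 19  (247 = 3*76 + 19, 76 = 4*19).
19 divides 361, so integer solutions exist.

yes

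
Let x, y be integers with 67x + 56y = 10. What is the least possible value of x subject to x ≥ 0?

6

gcd(67, 56) = 1  (67 = 1×56 + 11, 56 = 5×11 + 1, 11 = 11×1).
1 divides 10, so solutions exist.
Back-substituting, 67×(-5) + 56×(6) = 1.
Scale by 10/1 = 10: (x₀, y₀) = (-50, 60).
General solution: x = -50 + 56t, y = 60 - 67t for integer t.
x ≥ 0: smallest is -50 mod 56 = 6 (at t = 1), with y = -7.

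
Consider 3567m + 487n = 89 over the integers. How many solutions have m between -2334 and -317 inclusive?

4

gcd(3567, 487):
  3567 = 7*487 + 158
  487 = 3*158 + 13
  158 = 12*13 + 2
  13 = 6*2 + 1
  2 = 2*1
so gcd(3567, 487) = 1.
Back-substitute for Bézout coefficients:
  1 = 13 - 6*2
  ... = 3567*(-225) + 487*(1648)
Scale by 89: particular solution (-20025, 146672); reduce m mod 487: (429, -3142).
General solution: m = 429 + 487t, n = -3142 - 3567t for integer t.
-2334 ≤ 429 + 487t ≤ -317 gives t ∈ [-5, -2], which is 4 values.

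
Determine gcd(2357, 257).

gcd(2357, 257):
  2357 = 9*257 + 44
  257 = 5*44 + 37
  44 = 1*37 + 7
  37 = 5*7 + 2
  7 = 3*2 + 1
  2 = 2*1
so gcd(2357, 257) = 1.

1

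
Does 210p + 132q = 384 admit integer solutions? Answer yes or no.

yes

gcd(210, 132) = 6.
6 divides 384, so integer solutions exist.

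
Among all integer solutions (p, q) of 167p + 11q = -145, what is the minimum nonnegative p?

10

gcd(167, 11):
  167 = 15×11 + 2
  11 = 5×2 + 1
  2 = 2×1
so gcd(167, 11) = 1.
1 divides -145, so solutions exist.
Back-substitute for Bézout coefficients:
  1 = 11 - 5×2
  ... = 167×(-5) + 11×(76)
Scale by -145/1 = -145: (p₀, q₀) = (725, -11020).
General solution: p = 725 + 11t, q = -11020 - 167t for integer t.
p ≥ 0: smallest is 725 mod 11 = 10 (at t = -65), with q = -165.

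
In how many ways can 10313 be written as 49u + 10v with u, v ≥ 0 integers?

gcd(49, 10) = 1.
By Bézout, 49·(-1) + 10·(5) = 1.
One solution: (7, 997).
General: u = 7 + 10t, v = 997 - 49t.
u ≥ 0 ⇒ t ≥ 0; v ≥ 0 ⇒ t ≤ 20. So t ∈ [0, 20]: 21 solutions.

21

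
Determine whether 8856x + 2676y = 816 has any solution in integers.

yes

gcd(8856, 2676) = 12  (8856 = 3*2676 + 828, 2676 = 3*828 + 192, 828 = 4*192 + 60, 192 = 3*60 + 12, 60 = 5*12).
12 divides 816, so integer solutions exist.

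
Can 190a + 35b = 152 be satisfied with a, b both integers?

gcd(190, 35) = 5.
5 does not divide 152 (remainder 2), so no integer solutions.

no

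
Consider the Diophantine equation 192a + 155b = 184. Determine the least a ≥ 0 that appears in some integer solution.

72

gcd(192, 155) = 1.
1 divides 184, so solutions exist.
By Bézout, 192×(-67) + 155×(83) = 1.
Scale by 184/1 = 184: (a₀, b₀) = (-12328, 15272).
General solution: a = -12328 + 155t, b = 15272 - 192t for integer t.
a ≥ 0: smallest is -12328 mod 155 = 72 (at t = 80), with b = -88.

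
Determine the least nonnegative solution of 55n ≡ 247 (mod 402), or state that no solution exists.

gcd(402, 55):
  402 = 7*55 + 17
  55 = 3*17 + 4
  17 = 4*4 + 1
  4 = 4*1
so gcd(402, 55) = 1.
1 divides 247, so solutions exist.
Back-substitute for Bézout coefficients:
  1 = 17 - 4*4
  ... = 55*(-95) + 402*(13)
So 55*(-95) ≡ 1 (mod 402); multiply by 247: n ≡ -23465 (mod 402).
Smallest nonnegative: n = -23465 mod 402 = 253.

253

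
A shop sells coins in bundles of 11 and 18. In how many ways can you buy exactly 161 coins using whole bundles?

Need nonnegative integers with 11j + 18k = 161.
gcd(11, 18) = 1, and 11·(5) + 18·(-3) = 1.
So (j₀, k₀) = (805, -483); general j = 805 + 18t, k = -483 - 11t.
j ≥ 0 ⇒ t ≥ -44; k ≥ 0 ⇒ t ≤ -44. That's 1 value of t.

1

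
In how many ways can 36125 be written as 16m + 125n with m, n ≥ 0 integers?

gcd(125, 16):
  125 = 7·16 + 13
  16 = 1·13 + 3
  13 = 4·3 + 1
  3 = 3·1
so gcd(125, 16) = 1.
Back-substitute for Bézout coefficients:
  1 = 13 - 4·3
  ... = 16·(-39) + 125·(5)
Scale by 36125: one solution is (-1408875, 180625). Reduce m mod 125: (0, 289).
General: m = 0 + 125t, n = 289 - 16t.
m ≥ 0 ⇒ t ≥ 0; n ≥ 0 ⇒ t ≤ 18. So t ∈ [0, 18]: 19 solutions.

19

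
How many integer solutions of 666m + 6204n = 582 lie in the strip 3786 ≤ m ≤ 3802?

0

gcd(6204, 666):
  6204 = 9×666 + 210
  666 = 3×210 + 36
  210 = 5×36 + 30
  36 = 1×30 + 6
  30 = 5×6
so gcd(6204, 666) = 6.
Back-substitute for Bézout coefficients:
  6 = 36 - 1×30
  ... = 666×(177) + 6204×(-19)
Scale by 97: particular solution (17169, -1843); reduce m mod 1034: (625, -67).
General solution: m = 625 + 1034t, n = -67 - 111t for integer t.
3786 ≤ 625 + 1034t ≤ 3802 gives t ∈ [4, 3], which is 0 values.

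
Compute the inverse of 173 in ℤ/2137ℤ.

210

gcd(2137, 173) = 1  (2137 = 12·173 + 61, 173 = 2·61 + 51, 61 = 1·51 + 10, 51 = 5·10 + 1, 10 = 10·1).
Back-substituting, 173·(210) + 2137·(-17) = 1.
So 173·210 ≡ 1 (mod 2137), and 210 mod 2137 = 210.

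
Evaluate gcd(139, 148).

gcd(148, 139) = 1  (148 = 1·139 + 9, 139 = 15·9 + 4, 9 = 2·4 + 1, 4 = 4·1).

1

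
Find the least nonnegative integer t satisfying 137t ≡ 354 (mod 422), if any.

172

gcd(422, 137) = 1  (422 = 3*137 + 11, 137 = 12*11 + 5, 11 = 2*5 + 1, 5 = 5*1).
1 divides 354, so solutions exist.
Back-substituting, 137*(-77) + 422*(25) = 1.
So 137*(-77) ≡ 1 (mod 422); multiply by 354: t ≡ -27258 (mod 422).
Smallest nonnegative: t = -27258 mod 422 = 172.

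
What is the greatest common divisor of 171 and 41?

gcd(171, 41) = 1  (171 = 4×41 + 7, 41 = 5×7 + 6, 7 = 1×6 + 1, 6 = 6×1).

1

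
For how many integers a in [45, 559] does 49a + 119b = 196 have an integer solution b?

30

gcd(119, 49):
  119 = 2·49 + 21
  49 = 2·21 + 7
  21 = 3·7
so gcd(119, 49) = 7.
Back-substitute for Bézout coefficients:
  7 = 49 - 2·21
  ... = 49·(5) + 119·(-2)
Scale by 28: particular solution (140, -56); reduce a mod 17: (4, 0).
General solution: a = 4 + 17t, b = 0 - 7t for integer t.
45 ≤ 4 + 17t ≤ 559 gives t ∈ [3, 32], which is 30 values.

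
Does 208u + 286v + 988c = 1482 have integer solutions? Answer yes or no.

yes

gcd(286, 208) = 26  (286 = 1·208 + 78, 208 = 2·78 + 52, 78 = 1·52 + 26, 52 = 2·26).
gcd(26, 988) = 26.
26 divides 1482, so integer solutions exist.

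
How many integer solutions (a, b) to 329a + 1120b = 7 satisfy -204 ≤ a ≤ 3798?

gcd(1120, 329) = 7  (1120 = 3×329 + 133, 329 = 2×133 + 63, 133 = 2×63 + 7, 63 = 9×7).
Back-substituting, 329×(-17) + 1120×(5) = 7.
Scale by 1: particular solution (-17, 5); reduce a mod 160: (143, -42).
General solution: a = 143 + 160t, b = -42 - 47t for integer t.
-204 ≤ 143 + 160t ≤ 3798 gives t ∈ [-2, 22], which is 25 values.

25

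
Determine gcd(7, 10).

gcd(10, 7):
  10 = 1·7 + 3
  7 = 2·3 + 1
  3 = 3·1
so gcd(10, 7) = 1.

1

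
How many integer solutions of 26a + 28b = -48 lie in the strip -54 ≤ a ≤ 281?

gcd(28, 26) = 2  (28 = 1·26 + 2, 26 = 13·2).
Back-substituting, 26·(-1) + 28·(1) = 2.
Scale by -24: particular solution (24, -24); reduce a mod 14: (10, -11).
General solution: a = 10 + 14t, b = -11 - 13t for integer t.
-54 ≤ 10 + 14t ≤ 281 gives t ∈ [-4, 19], which is 24 values.

24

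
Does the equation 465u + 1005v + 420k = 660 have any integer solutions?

gcd(1005, 465) = 15  (1005 = 2·465 + 75, 465 = 6·75 + 15, 75 = 5·15).
gcd(15, 420) = 15.
15 divides 660, so integer solutions exist.

yes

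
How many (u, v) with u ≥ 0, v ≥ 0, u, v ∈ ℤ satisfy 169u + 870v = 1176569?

gcd(870, 169) = 1  (870 = 5×169 + 25, 169 = 6×25 + 19, 25 = 1×19 + 6, 19 = 3×6 + 1, 6 = 6×1).
Back-substituting, 169×(139) + 870×(-27) = 1.
Scale by 1176569: one solution is (163543091, -31767363). Reduce u mod 870: (491, 1257).
General: u = 491 + 870t, v = 1257 - 169t.
u ≥ 0 ⇒ t ≥ 0; v ≥ 0 ⇒ t ≤ 7. So t ∈ [0, 7]: 8 solutions.

8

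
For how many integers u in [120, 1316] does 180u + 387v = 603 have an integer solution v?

gcd(387, 180):
  387 = 2×180 + 27
  180 = 6×27 + 18
  27 = 1×18 + 9
  18 = 2×9
so gcd(387, 180) = 9.
Back-substitute for Bézout coefficients:
  9 = 27 - 1×18
  ... = 180×(-15) + 387×(7)
Scale by 67: particular solution (-1005, 469); reduce u mod 43: (27, -11).
General solution: u = 27 + 43t, v = -11 - 20t for integer t.
120 ≤ 27 + 43t ≤ 1316 gives t ∈ [3, 29], which is 27 values.

27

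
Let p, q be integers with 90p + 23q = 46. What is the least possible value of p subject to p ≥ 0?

0

gcd(90, 23) = 1  (90 = 3·23 + 21, 23 = 1·21 + 2, 21 = 10·2 + 1, 2 = 2·1).
1 divides 46, so solutions exist.
Back-substituting, 90·(11) + 23·(-43) = 1.
Scale by 46/1 = 46: (p₀, q₀) = (506, -1978).
General solution: p = 506 + 23t, q = -1978 - 90t for integer t.
p ≥ 0: smallest is 506 mod 23 = 0 (at t = -22), with q = 2.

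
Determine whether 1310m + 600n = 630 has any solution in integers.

yes

gcd(1310, 600) = 10  (1310 = 2×600 + 110, 600 = 5×110 + 50, 110 = 2×50 + 10, 50 = 5×10).
10 divides 630, so integer solutions exist.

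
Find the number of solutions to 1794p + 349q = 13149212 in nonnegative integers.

gcd(1794, 349) = 1  (1794 = 5×349 + 49, 349 = 7×49 + 6, 49 = 8×6 + 1, 6 = 6×1).
Back-substituting, 1794×(57) + 349×(-293) = 1.
Scale by 13149212: one solution is (749505084, -3852719116). Reduce p mod 349: (13, 37610).
General: p = 13 + 349t, q = 37610 - 1794t.
p ≥ 0 ⇒ t ≥ 0; q ≥ 0 ⇒ t ≤ 20. So t ∈ [0, 20]: 21 solutions.

21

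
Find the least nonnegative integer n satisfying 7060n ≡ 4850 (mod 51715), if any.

6520

gcd(51715, 7060):
  51715 = 7·7060 + 2295
  7060 = 3·2295 + 175
  2295 = 13·175 + 20
  175 = 8·20 + 15
  20 = 1·15 + 5
  15 = 3·5
so gcd(51715, 7060) = 5.
5 divides 4850, so solutions exist.
Back-substitute for Bézout coefficients:
  5 = 20 - 1·15
  ... = 7060·(-2659) + 51715·(363)
So 7060·(-2659) ≡ 5 (mod 51715); multiply by 970: n ≡ -2579230 (mod 10343).
Smallest nonnegative: n = -2579230 mod 10343 = 6520.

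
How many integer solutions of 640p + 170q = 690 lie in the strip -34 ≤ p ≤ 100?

8

gcd(640, 170) = 10.
By Bézout, 640×(4) + 170×(-15) = 10.
Particular solution: (4, -11).
General solution: p = 4 + 17t, q = -11 - 64t for integer t.
-34 ≤ 4 + 17t ≤ 100 gives t ∈ [-2, 5], which is 8 values.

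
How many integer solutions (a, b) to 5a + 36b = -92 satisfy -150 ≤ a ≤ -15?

gcd(36, 5):
  36 = 7*5 + 1
  5 = 5*1
so gcd(36, 5) = 1.
Back-substitute for Bézout coefficients:
  1 = 36 - 7*5
  ... = 5*(-7) + 36*(1)
Scale by -92: particular solution (644, -92); reduce a mod 36: (32, -7).
General solution: a = 32 + 36t, b = -7 - 5t for integer t.
-150 ≤ 32 + 36t ≤ -15 gives t ∈ [-5, -2], which is 4 values.

4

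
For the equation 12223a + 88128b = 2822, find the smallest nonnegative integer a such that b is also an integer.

4730

gcd(88128, 12223):
  88128 = 7·12223 + 2567
  12223 = 4·2567 + 1955
  2567 = 1·1955 + 612
  1955 = 3·612 + 119
  612 = 5·119 + 17
  119 = 7·17
so gcd(88128, 12223) = 17.
17 divides 2822, so solutions exist.
Back-substitute for Bézout coefficients:
  17 = 612 - 5·119
  ... = 12223·(-721) + 88128·(100)
Scale by 2822/17 = 166: (a₀, b₀) = (-119686, 16600).
General solution: a = -119686 + 5184t, b = 16600 - 719t for integer t.
a ≥ 0: smallest is -119686 mod 5184 = 4730 (at t = 24), with b = -656.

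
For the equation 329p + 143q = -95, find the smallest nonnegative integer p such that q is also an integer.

gcd(329, 143) = 1.
1 divides -95, so solutions exist.
By Bézout, 329·(10) + 143·(-23) = 1.
Scale by -95/1 = -95: (p₀, q₀) = (-950, 2185).
General solution: p = -950 + 143t, q = 2185 - 329t for integer t.
p ≥ 0: smallest is -950 mod 143 = 51 (at t = 7), with q = -118.

51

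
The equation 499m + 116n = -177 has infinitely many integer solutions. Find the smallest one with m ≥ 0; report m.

101

gcd(499, 116) = 1  (499 = 4·116 + 35, 116 = 3·35 + 11, 35 = 3·11 + 2, 11 = 5·2 + 1, 2 = 2·1).
1 divides -177, so solutions exist.
Back-substituting, 499·(-53) + 116·(228) = 1.
Scale by -177/1 = -177: (m₀, n₀) = (9381, -40356).
General solution: m = 9381 + 116t, n = -40356 - 499t for integer t.
m ≥ 0: smallest is 9381 mod 116 = 101 (at t = -80), with n = -436.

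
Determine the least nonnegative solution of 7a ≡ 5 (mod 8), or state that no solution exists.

3

gcd(8, 7):
  8 = 1×7 + 1
  7 = 7×1
so gcd(8, 7) = 1.
1 divides 5, so solutions exist.
Back-substitute for Bézout coefficients:
  1 = 8 - 1×7
  ... = 7×(-1) + 8×(1)
So 7×(-1) ≡ 1 (mod 8); multiply by 5: a ≡ -5 (mod 8).
Smallest nonnegative: a = -5 mod 8 = 3.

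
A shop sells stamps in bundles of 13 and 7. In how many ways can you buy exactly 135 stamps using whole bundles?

1

Need nonnegative integers with 13j + 7k = 135.
gcd(13, 7) = 1, and 13·(-1) + 7·(2) = 1.
So (j₀, k₀) = (-135, 270); general j = -135 + 7t, k = 270 - 13t.
j ≥ 0 ⇒ t ≥ 20; k ≥ 0 ⇒ t ≤ 20. That's 1 value of t.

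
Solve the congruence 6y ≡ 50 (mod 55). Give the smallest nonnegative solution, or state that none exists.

gcd(55, 6) = 1  (55 = 9*6 + 1, 6 = 6*1).
1 divides 50, so solutions exist.
Back-substituting, 6*(-9) + 55*(1) = 1.
So 6*(-9) ≡ 1 (mod 55); multiply by 50: y ≡ -450 (mod 55).
Smallest nonnegative: y = -450 mod 55 = 45.

45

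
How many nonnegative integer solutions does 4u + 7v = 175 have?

7

gcd(7, 4) = 1  (7 = 1*4 + 3, 4 = 1*3 + 1, 3 = 3*1).
Back-substituting, 4*(2) + 7*(-1) = 1.
Scale by 175: one solution is (350, -175). Reduce u mod 7: (0, 25).
General: u = 0 + 7t, v = 25 - 4t.
u ≥ 0 ⇒ t ≥ 0; v ≥ 0 ⇒ t ≤ 6. So t ∈ [0, 6]: 7 solutions.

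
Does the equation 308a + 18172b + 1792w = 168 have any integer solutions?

gcd(18172, 308) = 308.
gcd(308, 1792) = 28.
28 divides 168, so integer solutions exist.

yes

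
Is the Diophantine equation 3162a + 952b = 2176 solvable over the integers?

gcd(3162, 952) = 34  (3162 = 3×952 + 306, 952 = 3×306 + 34, 306 = 9×34).
34 divides 2176, so integer solutions exist.

yes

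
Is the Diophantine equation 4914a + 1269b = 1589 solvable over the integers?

no

gcd(4914, 1269) = 27.
27 does not divide 1589 (remainder 23), so no integer solutions.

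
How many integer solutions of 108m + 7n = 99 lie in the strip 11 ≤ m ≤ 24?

2

gcd(108, 7):
  108 = 15×7 + 3
  7 = 2×3 + 1
  3 = 3×1
so gcd(108, 7) = 1.
Back-substitute for Bézout coefficients:
  1 = 7 - 2×3
  ... = 108×(-2) + 7×(31)
Scale by 99: particular solution (-198, 3069); reduce m mod 7: (5, -63).
General solution: m = 5 + 7t, n = -63 - 108t for integer t.
11 ≤ 5 + 7t ≤ 24 gives t ∈ [1, 2], which is 2 values.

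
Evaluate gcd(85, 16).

1

gcd(85, 16):
  85 = 5×16 + 5
  16 = 3×5 + 1
  5 = 5×1
so gcd(85, 16) = 1.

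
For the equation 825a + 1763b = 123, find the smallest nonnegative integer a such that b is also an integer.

1558

gcd(1763, 825):
  1763 = 2*825 + 113
  825 = 7*113 + 34
  113 = 3*34 + 11
  34 = 3*11 + 1
  11 = 11*1
so gcd(1763, 825) = 1.
1 divides 123, so solutions exist.
Back-substitute for Bézout coefficients:
  1 = 34 - 3*11
  ... = 825*(156) + 1763*(-73)
Scale by 123/1 = 123: (a₀, b₀) = (19188, -8979).
General solution: a = 19188 + 1763t, b = -8979 - 825t for integer t.
a ≥ 0: smallest is 19188 mod 1763 = 1558 (at t = -10), with b = -729.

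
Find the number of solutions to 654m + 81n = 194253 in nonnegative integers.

11

gcd(654, 81):
  654 = 8·81 + 6
  81 = 13·6 + 3
  6 = 2·3
so gcd(654, 81) = 3.
Back-substitute for Bézout coefficients:
  3 = 81 - 13·6
  ... = 654·(-13) + 81·(105)
Scale by 64751: one solution is (-841763, 6798855). Reduce m mod 27: (16, 2269).
General: m = 16 + 27t, n = 2269 - 218t.
m ≥ 0 ⇒ t ≥ 0; n ≥ 0 ⇒ t ≤ 10. So t ∈ [0, 10]: 11 solutions.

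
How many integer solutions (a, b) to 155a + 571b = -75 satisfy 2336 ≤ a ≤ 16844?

25

gcd(571, 155) = 1.
By Bézout, 155×(70) + 571×(-19) = 1.
Particular solution: (460, -125).
General solution: a = 460 + 571t, b = -125 - 155t for integer t.
2336 ≤ 460 + 571t ≤ 16844 gives t ∈ [4, 28], which is 25 values.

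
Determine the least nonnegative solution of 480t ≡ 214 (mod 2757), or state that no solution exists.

no solution

gcd(2757, 480) = 3.
3 does not divide 214, so the congruence has no solution.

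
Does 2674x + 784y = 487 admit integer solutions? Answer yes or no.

gcd(2674, 784) = 14  (2674 = 3*784 + 322, 784 = 2*322 + 140, 322 = 2*140 + 42, 140 = 3*42 + 14, 42 = 3*14).
14 does not divide 487 (remainder 11), so no integer solutions.

no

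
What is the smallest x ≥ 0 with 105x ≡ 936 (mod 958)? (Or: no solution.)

310

gcd(958, 105) = 1.
1 divides 936, so solutions exist.
By Bézout, 105·(73) + 958·(-8) = 1.
So 105·(73) ≡ 1 (mod 958); multiply by 936: x ≡ 68328 (mod 958).
Smallest nonnegative: x = 68328 mod 958 = 310.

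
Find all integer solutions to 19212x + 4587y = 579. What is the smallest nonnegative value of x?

gcd(19212, 4587):
  19212 = 4·4587 + 864
  4587 = 5·864 + 267
  864 = 3·267 + 63
  267 = 4·63 + 15
  63 = 4·15 + 3
  15 = 5·3
so gcd(19212, 4587) = 3.
3 divides 579, so solutions exist.
Back-substitute for Bézout coefficients:
  3 = 63 - 4·15
  ... = 19212·(292) + 4587·(-1223)
Scale by 579/3 = 193: (x₀, y₀) = (56356, -236039).
General solution: x = 56356 + 1529t, y = -236039 - 6404t for integer t.
x ≥ 0: smallest is 56356 mod 1529 = 1312 (at t = -36), with y = -5495.

1312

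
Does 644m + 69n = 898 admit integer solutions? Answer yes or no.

gcd(644, 69) = 23.
23 does not divide 898 (remainder 1), so no integer solutions.

no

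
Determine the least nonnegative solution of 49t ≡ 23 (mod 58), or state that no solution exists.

gcd(58, 49) = 1  (58 = 1*49 + 9, 49 = 5*9 + 4, 9 = 2*4 + 1, 4 = 4*1).
1 divides 23, so solutions exist.
Back-substituting, 49*(-13) + 58*(11) = 1.
So 49*(-13) ≡ 1 (mod 58); multiply by 23: t ≡ -299 (mod 58).
Smallest nonnegative: t = -299 mod 58 = 49.

49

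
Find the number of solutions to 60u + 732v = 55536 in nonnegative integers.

gcd(732, 60) = 12.
By Bézout, 60·(-12) + 732·(1) = 12.
One solution: (35, 73).
General: u = 35 + 61t, v = 73 - 5t.
u ≥ 0 ⇒ t ≥ 0; v ≥ 0 ⇒ t ≤ 14. So t ∈ [0, 14]: 15 solutions.

15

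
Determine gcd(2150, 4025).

gcd(4025, 2150) = 25  (4025 = 1*2150 + 1875, 2150 = 1*1875 + 275, 1875 = 6*275 + 225, 275 = 1*225 + 50, 225 = 4*50 + 25, 50 = 2*25).

25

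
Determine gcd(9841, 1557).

gcd(9841, 1557) = 1  (9841 = 6*1557 + 499, 1557 = 3*499 + 60, 499 = 8*60 + 19, 60 = 3*19 + 3, 19 = 6*3 + 1, 3 = 3*1).

1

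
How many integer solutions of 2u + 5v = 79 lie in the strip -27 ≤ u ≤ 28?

11

gcd(5, 2):
  5 = 2·2 + 1
  2 = 2·1
so gcd(5, 2) = 1.
Back-substitute for Bézout coefficients:
  1 = 5 - 2·2
  ... = 2·(-2) + 5·(1)
Scale by 79: particular solution (-158, 79); reduce u mod 5: (2, 15).
General solution: u = 2 + 5t, v = 15 - 2t for integer t.
-27 ≤ 2 + 5t ≤ 28 gives t ∈ [-5, 5], which is 11 values.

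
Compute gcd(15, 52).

1

gcd(52, 15):
  52 = 3·15 + 7
  15 = 2·7 + 1
  7 = 7·1
so gcd(52, 15) = 1.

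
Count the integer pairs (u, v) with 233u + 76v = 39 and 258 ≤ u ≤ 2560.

30

gcd(233, 76) = 1  (233 = 3·76 + 5, 76 = 15·5 + 1, 5 = 5·1).
Back-substituting, 233·(-15) + 76·(46) = 1.
Scale by 39: particular solution (-585, 1794); reduce u mod 76: (23, -70).
General solution: u = 23 + 76t, v = -70 - 233t for integer t.
258 ≤ 23 + 76t ≤ 2560 gives t ∈ [4, 33], which is 30 values.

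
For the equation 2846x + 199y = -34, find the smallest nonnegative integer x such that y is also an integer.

gcd(2846, 199):
  2846 = 14*199 + 60
  199 = 3*60 + 19
  60 = 3*19 + 3
  19 = 6*3 + 1
  3 = 3*1
so gcd(2846, 199) = 1.
1 divides -34, so solutions exist.
Back-substitute for Bézout coefficients:
  1 = 19 - 6*3
  ... = 2846*(-63) + 199*(901)
Scale by -34/1 = -34: (x₀, y₀) = (2142, -30634).
General solution: x = 2142 + 199t, y = -30634 - 2846t for integer t.
x ≥ 0: smallest is 2142 mod 199 = 152 (at t = -10), with y = -2174.

152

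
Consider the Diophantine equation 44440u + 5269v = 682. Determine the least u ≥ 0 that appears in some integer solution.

401

gcd(44440, 5269):
  44440 = 8·5269 + 2288
  5269 = 2·2288 + 693
  2288 = 3·693 + 209
  693 = 3·209 + 66
  209 = 3·66 + 11
  66 = 6·11
so gcd(44440, 5269) = 11.
11 divides 682, so solutions exist.
Back-substitute for Bézout coefficients:
  11 = 209 - 3·66
  ... = 44440·(76) + 5269·(-641)
Scale by 682/11 = 62: (u₀, v₀) = (4712, -39742).
General solution: u = 4712 + 479t, v = -39742 - 4040t for integer t.
u ≥ 0: smallest is 4712 mod 479 = 401 (at t = -9), with v = -3382.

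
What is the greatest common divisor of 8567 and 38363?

gcd(38363, 8567):
  38363 = 4×8567 + 4095
  8567 = 2×4095 + 377
  4095 = 10×377 + 325
  377 = 1×325 + 52
  325 = 6×52 + 13
  52 = 4×13
so gcd(38363, 8567) = 13.

13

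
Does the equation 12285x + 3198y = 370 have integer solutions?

gcd(12285, 3198) = 39.
39 does not divide 370 (remainder 19), so no integer solutions.

no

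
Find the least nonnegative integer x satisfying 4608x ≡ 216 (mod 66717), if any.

4749

gcd(66717, 4608) = 9  (66717 = 14×4608 + 2205, 4608 = 2×2205 + 198, 2205 = 11×198 + 27, 198 = 7×27 + 9, 27 = 3×9).
9 divides 216, so solutions exist.
Back-substituting, 4608×(2360) + 66717×(-163) = 9.
So 4608×(2360) ≡ 9 (mod 66717); multiply by 24: x ≡ 56640 (mod 7413).
Smallest nonnegative: x = 56640 mod 7413 = 4749.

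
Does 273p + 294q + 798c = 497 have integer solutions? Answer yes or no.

no

gcd(294, 273) = 21.
gcd(21, 798) = 21.
21 does not divide 497 (remainder 14), so no integer solutions.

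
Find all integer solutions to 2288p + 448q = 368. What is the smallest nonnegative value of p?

17

gcd(2288, 448):
  2288 = 5×448 + 48
  448 = 9×48 + 16
  48 = 3×16
so gcd(2288, 448) = 16.
16 divides 368, so solutions exist.
Back-substitute for Bézout coefficients:
  16 = 448 - 9×48
  ... = 2288×(-9) + 448×(46)
Scale by 368/16 = 23: (p₀, q₀) = (-207, 1058).
General solution: p = -207 + 28t, q = 1058 - 143t for integer t.
p ≥ 0: smallest is -207 mod 28 = 17 (at t = 8), with q = -86.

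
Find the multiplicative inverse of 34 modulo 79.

7

gcd(79, 34) = 1.
By Bézout, 34·(7) + 79·(-3) = 1.
So 34·7 ≡ 1 (mod 79), and 7 mod 79 = 7.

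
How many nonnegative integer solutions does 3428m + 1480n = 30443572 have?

gcd(3428, 1480) = 4.
By Bézout, 3428*(-117) + 1480*(271) = 4.
One solution: (79, 20387).
General: m = 79 + 370t, n = 20387 - 857t.
m ≥ 0 ⇒ t ≥ 0; n ≥ 0 ⇒ t ≤ 23. So t ∈ [0, 23]: 24 solutions.

24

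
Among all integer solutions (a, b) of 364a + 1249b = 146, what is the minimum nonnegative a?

570

gcd(1249, 364):
  1249 = 3*364 + 157
  364 = 2*157 + 50
  157 = 3*50 + 7
  50 = 7*7 + 1
  7 = 7*1
so gcd(1249, 364) = 1.
1 divides 146, so solutions exist.
Back-substitute for Bézout coefficients:
  1 = 50 - 7*7
  ... = 364*(175) + 1249*(-51)
Scale by 146/1 = 146: (a₀, b₀) = (25550, -7446).
General solution: a = 25550 + 1249t, b = -7446 - 364t for integer t.
a ≥ 0: smallest is 25550 mod 1249 = 570 (at t = -20), with b = -166.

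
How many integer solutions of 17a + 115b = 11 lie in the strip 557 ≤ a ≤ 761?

2

gcd(115, 17) = 1.
By Bézout, 17*(-27) + 115*(4) = 1.
Particular solution: (48, -7).
General solution: a = 48 + 115t, b = -7 - 17t for integer t.
557 ≤ 48 + 115t ≤ 761 gives t ∈ [5, 6], which is 2 values.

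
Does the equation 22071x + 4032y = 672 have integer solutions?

gcd(22071, 4032) = 21  (22071 = 5×4032 + 1911, 4032 = 2×1911 + 210, 1911 = 9×210 + 21, 210 = 10×21).
21 divides 672, so integer solutions exist.

yes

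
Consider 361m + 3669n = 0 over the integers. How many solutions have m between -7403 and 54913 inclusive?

17

gcd(3669, 361) = 1.
By Bézout, 361*(1057) + 3669*(-104) = 1.
Particular solution: (0, 0).
General solution: m = 0 + 3669t, n = 0 - 361t for integer t.
-7403 ≤ 0 + 3669t ≤ 54913 gives t ∈ [-2, 14], which is 17 values.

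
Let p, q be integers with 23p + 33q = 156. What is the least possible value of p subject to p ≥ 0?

24

gcd(33, 23):
  33 = 1*23 + 10
  23 = 2*10 + 3
  10 = 3*3 + 1
  3 = 3*1
so gcd(33, 23) = 1.
1 divides 156, so solutions exist.
Back-substitute for Bézout coefficients:
  1 = 10 - 3*3
  ... = 23*(-10) + 33*(7)
Scale by 156/1 = 156: (p₀, q₀) = (-1560, 1092).
General solution: p = -1560 + 33t, q = 1092 - 23t for integer t.
p ≥ 0: smallest is -1560 mod 33 = 24 (at t = 48), with q = -12.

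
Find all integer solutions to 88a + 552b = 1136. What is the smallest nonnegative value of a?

38

gcd(552, 88) = 8.
8 divides 1136, so solutions exist.
By Bézout, 88×(-25) + 552×(4) = 8.
Scale by 1136/8 = 142: (a₀, b₀) = (-3550, 568).
General solution: a = -3550 + 69t, b = 568 - 11t for integer t.
a ≥ 0: smallest is -3550 mod 69 = 38 (at t = 52), with b = -4.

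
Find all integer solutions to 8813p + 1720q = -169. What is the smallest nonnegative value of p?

1267

gcd(8813, 1720):
  8813 = 5*1720 + 213
  1720 = 8*213 + 16
  213 = 13*16 + 5
  16 = 3*5 + 1
  5 = 5*1
so gcd(8813, 1720) = 1.
1 divides -169, so solutions exist.
Back-substitute for Bézout coefficients:
  1 = 16 - 3*5
  ... = 8813*(-323) + 1720*(1655)
Scale by -169/1 = -169: (p₀, q₀) = (54587, -279695).
General solution: p = 54587 + 1720t, q = -279695 - 8813t for integer t.
p ≥ 0: smallest is 54587 mod 1720 = 1267 (at t = -31), with q = -6492.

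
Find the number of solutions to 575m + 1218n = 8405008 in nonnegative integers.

12

gcd(1218, 575) = 1.
By Bézout, 575·(197) + 1218·(-93) = 1.
One solution: (836, 6506).
General: m = 836 + 1218t, n = 6506 - 575t.
m ≥ 0 ⇒ t ≥ 0; n ≥ 0 ⇒ t ≤ 11. So t ∈ [0, 11]: 12 solutions.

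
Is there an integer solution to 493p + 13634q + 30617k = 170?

gcd(13634, 493) = 17  (13634 = 27×493 + 323, 493 = 1×323 + 170, 323 = 1×170 + 153, 170 = 1×153 + 17, 153 = 9×17).
gcd(17, 30617) = 17.
17 divides 170, so integer solutions exist.

yes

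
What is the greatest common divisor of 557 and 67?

1

gcd(557, 67):
  557 = 8·67 + 21
  67 = 3·21 + 4
  21 = 5·4 + 1
  4 = 4·1
so gcd(557, 67) = 1.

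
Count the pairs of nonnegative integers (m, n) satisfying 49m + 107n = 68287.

gcd(107, 49) = 1.
By Bézout, 49·(-24) + 107·(11) = 1.
One solution: (31, 624).
General: m = 31 + 107t, n = 624 - 49t.
m ≥ 0 ⇒ t ≥ 0; n ≥ 0 ⇒ t ≤ 12. So t ∈ [0, 12]: 13 solutions.

13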